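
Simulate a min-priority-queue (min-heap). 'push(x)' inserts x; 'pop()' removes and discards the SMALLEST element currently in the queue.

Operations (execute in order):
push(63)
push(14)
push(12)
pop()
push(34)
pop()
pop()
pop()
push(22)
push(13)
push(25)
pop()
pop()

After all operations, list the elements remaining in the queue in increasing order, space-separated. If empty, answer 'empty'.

Answer: 25

Derivation:
push(63): heap contents = [63]
push(14): heap contents = [14, 63]
push(12): heap contents = [12, 14, 63]
pop() → 12: heap contents = [14, 63]
push(34): heap contents = [14, 34, 63]
pop() → 14: heap contents = [34, 63]
pop() → 34: heap contents = [63]
pop() → 63: heap contents = []
push(22): heap contents = [22]
push(13): heap contents = [13, 22]
push(25): heap contents = [13, 22, 25]
pop() → 13: heap contents = [22, 25]
pop() → 22: heap contents = [25]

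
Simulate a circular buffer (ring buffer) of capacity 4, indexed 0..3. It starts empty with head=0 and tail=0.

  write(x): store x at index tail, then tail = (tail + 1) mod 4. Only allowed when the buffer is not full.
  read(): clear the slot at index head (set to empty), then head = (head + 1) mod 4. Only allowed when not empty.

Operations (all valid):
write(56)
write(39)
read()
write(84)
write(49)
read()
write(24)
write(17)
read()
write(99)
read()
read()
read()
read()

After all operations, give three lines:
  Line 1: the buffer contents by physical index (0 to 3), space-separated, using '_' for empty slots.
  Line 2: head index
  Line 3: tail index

Answer: _ _ _ _
3
3

Derivation:
write(56): buf=[56 _ _ _], head=0, tail=1, size=1
write(39): buf=[56 39 _ _], head=0, tail=2, size=2
read(): buf=[_ 39 _ _], head=1, tail=2, size=1
write(84): buf=[_ 39 84 _], head=1, tail=3, size=2
write(49): buf=[_ 39 84 49], head=1, tail=0, size=3
read(): buf=[_ _ 84 49], head=2, tail=0, size=2
write(24): buf=[24 _ 84 49], head=2, tail=1, size=3
write(17): buf=[24 17 84 49], head=2, tail=2, size=4
read(): buf=[24 17 _ 49], head=3, tail=2, size=3
write(99): buf=[24 17 99 49], head=3, tail=3, size=4
read(): buf=[24 17 99 _], head=0, tail=3, size=3
read(): buf=[_ 17 99 _], head=1, tail=3, size=2
read(): buf=[_ _ 99 _], head=2, tail=3, size=1
read(): buf=[_ _ _ _], head=3, tail=3, size=0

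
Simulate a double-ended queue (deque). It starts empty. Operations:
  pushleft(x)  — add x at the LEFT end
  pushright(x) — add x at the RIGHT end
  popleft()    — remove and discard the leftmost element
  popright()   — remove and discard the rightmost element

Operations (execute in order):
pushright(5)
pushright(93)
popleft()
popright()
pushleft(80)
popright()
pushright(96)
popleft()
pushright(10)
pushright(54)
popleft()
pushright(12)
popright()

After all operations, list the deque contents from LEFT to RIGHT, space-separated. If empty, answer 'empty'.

pushright(5): [5]
pushright(93): [5, 93]
popleft(): [93]
popright(): []
pushleft(80): [80]
popright(): []
pushright(96): [96]
popleft(): []
pushright(10): [10]
pushright(54): [10, 54]
popleft(): [54]
pushright(12): [54, 12]
popright(): [54]

Answer: 54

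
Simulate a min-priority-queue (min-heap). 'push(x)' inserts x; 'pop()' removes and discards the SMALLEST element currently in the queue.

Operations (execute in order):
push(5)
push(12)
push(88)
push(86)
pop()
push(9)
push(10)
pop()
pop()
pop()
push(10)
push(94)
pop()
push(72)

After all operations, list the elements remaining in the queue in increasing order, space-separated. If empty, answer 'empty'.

push(5): heap contents = [5]
push(12): heap contents = [5, 12]
push(88): heap contents = [5, 12, 88]
push(86): heap contents = [5, 12, 86, 88]
pop() → 5: heap contents = [12, 86, 88]
push(9): heap contents = [9, 12, 86, 88]
push(10): heap contents = [9, 10, 12, 86, 88]
pop() → 9: heap contents = [10, 12, 86, 88]
pop() → 10: heap contents = [12, 86, 88]
pop() → 12: heap contents = [86, 88]
push(10): heap contents = [10, 86, 88]
push(94): heap contents = [10, 86, 88, 94]
pop() → 10: heap contents = [86, 88, 94]
push(72): heap contents = [72, 86, 88, 94]

Answer: 72 86 88 94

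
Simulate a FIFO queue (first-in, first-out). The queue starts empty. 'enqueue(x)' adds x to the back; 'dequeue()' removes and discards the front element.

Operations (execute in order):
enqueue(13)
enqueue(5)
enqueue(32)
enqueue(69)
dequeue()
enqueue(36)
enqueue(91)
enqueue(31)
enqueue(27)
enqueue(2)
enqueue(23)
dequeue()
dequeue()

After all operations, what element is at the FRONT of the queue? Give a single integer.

enqueue(13): queue = [13]
enqueue(5): queue = [13, 5]
enqueue(32): queue = [13, 5, 32]
enqueue(69): queue = [13, 5, 32, 69]
dequeue(): queue = [5, 32, 69]
enqueue(36): queue = [5, 32, 69, 36]
enqueue(91): queue = [5, 32, 69, 36, 91]
enqueue(31): queue = [5, 32, 69, 36, 91, 31]
enqueue(27): queue = [5, 32, 69, 36, 91, 31, 27]
enqueue(2): queue = [5, 32, 69, 36, 91, 31, 27, 2]
enqueue(23): queue = [5, 32, 69, 36, 91, 31, 27, 2, 23]
dequeue(): queue = [32, 69, 36, 91, 31, 27, 2, 23]
dequeue(): queue = [69, 36, 91, 31, 27, 2, 23]

Answer: 69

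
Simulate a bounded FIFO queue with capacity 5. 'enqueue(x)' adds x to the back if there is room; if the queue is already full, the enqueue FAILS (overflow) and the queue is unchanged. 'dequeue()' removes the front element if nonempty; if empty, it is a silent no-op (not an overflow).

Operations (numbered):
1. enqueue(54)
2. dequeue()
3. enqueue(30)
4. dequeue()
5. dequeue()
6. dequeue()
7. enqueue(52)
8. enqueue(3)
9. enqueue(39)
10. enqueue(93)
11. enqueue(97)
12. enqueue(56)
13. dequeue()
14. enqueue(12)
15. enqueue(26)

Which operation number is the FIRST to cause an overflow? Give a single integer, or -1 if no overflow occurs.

1. enqueue(54): size=1
2. dequeue(): size=0
3. enqueue(30): size=1
4. dequeue(): size=0
5. dequeue(): empty, no-op, size=0
6. dequeue(): empty, no-op, size=0
7. enqueue(52): size=1
8. enqueue(3): size=2
9. enqueue(39): size=3
10. enqueue(93): size=4
11. enqueue(97): size=5
12. enqueue(56): size=5=cap → OVERFLOW (fail)
13. dequeue(): size=4
14. enqueue(12): size=5
15. enqueue(26): size=5=cap → OVERFLOW (fail)

Answer: 12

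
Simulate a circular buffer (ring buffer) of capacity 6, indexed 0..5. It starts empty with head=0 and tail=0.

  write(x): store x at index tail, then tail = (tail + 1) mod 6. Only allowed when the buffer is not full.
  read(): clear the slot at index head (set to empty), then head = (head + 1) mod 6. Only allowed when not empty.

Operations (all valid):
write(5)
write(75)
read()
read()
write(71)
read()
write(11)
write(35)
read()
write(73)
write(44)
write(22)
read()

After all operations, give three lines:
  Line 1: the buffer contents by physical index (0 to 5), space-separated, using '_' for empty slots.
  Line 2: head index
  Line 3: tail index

write(5): buf=[5 _ _ _ _ _], head=0, tail=1, size=1
write(75): buf=[5 75 _ _ _ _], head=0, tail=2, size=2
read(): buf=[_ 75 _ _ _ _], head=1, tail=2, size=1
read(): buf=[_ _ _ _ _ _], head=2, tail=2, size=0
write(71): buf=[_ _ 71 _ _ _], head=2, tail=3, size=1
read(): buf=[_ _ _ _ _ _], head=3, tail=3, size=0
write(11): buf=[_ _ _ 11 _ _], head=3, tail=4, size=1
write(35): buf=[_ _ _ 11 35 _], head=3, tail=5, size=2
read(): buf=[_ _ _ _ 35 _], head=4, tail=5, size=1
write(73): buf=[_ _ _ _ 35 73], head=4, tail=0, size=2
write(44): buf=[44 _ _ _ 35 73], head=4, tail=1, size=3
write(22): buf=[44 22 _ _ 35 73], head=4, tail=2, size=4
read(): buf=[44 22 _ _ _ 73], head=5, tail=2, size=3

Answer: 44 22 _ _ _ 73
5
2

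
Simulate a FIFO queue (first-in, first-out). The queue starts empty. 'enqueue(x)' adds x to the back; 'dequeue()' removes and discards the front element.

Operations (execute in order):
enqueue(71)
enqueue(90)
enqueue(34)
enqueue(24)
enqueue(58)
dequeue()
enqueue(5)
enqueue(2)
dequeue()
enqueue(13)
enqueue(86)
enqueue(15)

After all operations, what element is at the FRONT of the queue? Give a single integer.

Answer: 34

Derivation:
enqueue(71): queue = [71]
enqueue(90): queue = [71, 90]
enqueue(34): queue = [71, 90, 34]
enqueue(24): queue = [71, 90, 34, 24]
enqueue(58): queue = [71, 90, 34, 24, 58]
dequeue(): queue = [90, 34, 24, 58]
enqueue(5): queue = [90, 34, 24, 58, 5]
enqueue(2): queue = [90, 34, 24, 58, 5, 2]
dequeue(): queue = [34, 24, 58, 5, 2]
enqueue(13): queue = [34, 24, 58, 5, 2, 13]
enqueue(86): queue = [34, 24, 58, 5, 2, 13, 86]
enqueue(15): queue = [34, 24, 58, 5, 2, 13, 86, 15]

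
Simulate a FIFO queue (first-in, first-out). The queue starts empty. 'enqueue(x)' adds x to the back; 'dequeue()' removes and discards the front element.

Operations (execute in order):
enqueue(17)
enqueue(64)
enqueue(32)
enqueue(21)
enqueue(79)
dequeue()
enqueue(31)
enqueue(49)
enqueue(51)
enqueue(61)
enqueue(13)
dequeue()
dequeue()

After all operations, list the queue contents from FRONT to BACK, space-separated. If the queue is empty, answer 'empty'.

Answer: 21 79 31 49 51 61 13

Derivation:
enqueue(17): [17]
enqueue(64): [17, 64]
enqueue(32): [17, 64, 32]
enqueue(21): [17, 64, 32, 21]
enqueue(79): [17, 64, 32, 21, 79]
dequeue(): [64, 32, 21, 79]
enqueue(31): [64, 32, 21, 79, 31]
enqueue(49): [64, 32, 21, 79, 31, 49]
enqueue(51): [64, 32, 21, 79, 31, 49, 51]
enqueue(61): [64, 32, 21, 79, 31, 49, 51, 61]
enqueue(13): [64, 32, 21, 79, 31, 49, 51, 61, 13]
dequeue(): [32, 21, 79, 31, 49, 51, 61, 13]
dequeue(): [21, 79, 31, 49, 51, 61, 13]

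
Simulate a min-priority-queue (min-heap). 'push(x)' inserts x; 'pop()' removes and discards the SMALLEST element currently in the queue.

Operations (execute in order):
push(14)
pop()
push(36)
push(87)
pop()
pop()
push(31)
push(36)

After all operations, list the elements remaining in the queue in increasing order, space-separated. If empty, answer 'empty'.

push(14): heap contents = [14]
pop() → 14: heap contents = []
push(36): heap contents = [36]
push(87): heap contents = [36, 87]
pop() → 36: heap contents = [87]
pop() → 87: heap contents = []
push(31): heap contents = [31]
push(36): heap contents = [31, 36]

Answer: 31 36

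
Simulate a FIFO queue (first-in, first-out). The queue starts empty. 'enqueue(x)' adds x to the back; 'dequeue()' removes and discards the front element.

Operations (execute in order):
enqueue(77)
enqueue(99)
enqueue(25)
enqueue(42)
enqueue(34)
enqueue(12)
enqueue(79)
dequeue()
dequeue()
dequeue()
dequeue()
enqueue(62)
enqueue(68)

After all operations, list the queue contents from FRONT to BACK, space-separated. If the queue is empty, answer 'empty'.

enqueue(77): [77]
enqueue(99): [77, 99]
enqueue(25): [77, 99, 25]
enqueue(42): [77, 99, 25, 42]
enqueue(34): [77, 99, 25, 42, 34]
enqueue(12): [77, 99, 25, 42, 34, 12]
enqueue(79): [77, 99, 25, 42, 34, 12, 79]
dequeue(): [99, 25, 42, 34, 12, 79]
dequeue(): [25, 42, 34, 12, 79]
dequeue(): [42, 34, 12, 79]
dequeue(): [34, 12, 79]
enqueue(62): [34, 12, 79, 62]
enqueue(68): [34, 12, 79, 62, 68]

Answer: 34 12 79 62 68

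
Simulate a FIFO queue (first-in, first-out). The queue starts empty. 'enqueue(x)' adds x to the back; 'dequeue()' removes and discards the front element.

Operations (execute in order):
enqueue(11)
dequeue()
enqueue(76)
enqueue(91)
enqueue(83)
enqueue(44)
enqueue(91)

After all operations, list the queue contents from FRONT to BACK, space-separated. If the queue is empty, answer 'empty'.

enqueue(11): [11]
dequeue(): []
enqueue(76): [76]
enqueue(91): [76, 91]
enqueue(83): [76, 91, 83]
enqueue(44): [76, 91, 83, 44]
enqueue(91): [76, 91, 83, 44, 91]

Answer: 76 91 83 44 91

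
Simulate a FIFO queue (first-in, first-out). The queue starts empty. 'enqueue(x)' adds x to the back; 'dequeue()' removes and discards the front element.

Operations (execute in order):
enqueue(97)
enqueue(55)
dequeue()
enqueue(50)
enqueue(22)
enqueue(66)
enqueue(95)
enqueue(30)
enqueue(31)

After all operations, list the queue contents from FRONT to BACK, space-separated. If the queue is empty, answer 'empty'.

enqueue(97): [97]
enqueue(55): [97, 55]
dequeue(): [55]
enqueue(50): [55, 50]
enqueue(22): [55, 50, 22]
enqueue(66): [55, 50, 22, 66]
enqueue(95): [55, 50, 22, 66, 95]
enqueue(30): [55, 50, 22, 66, 95, 30]
enqueue(31): [55, 50, 22, 66, 95, 30, 31]

Answer: 55 50 22 66 95 30 31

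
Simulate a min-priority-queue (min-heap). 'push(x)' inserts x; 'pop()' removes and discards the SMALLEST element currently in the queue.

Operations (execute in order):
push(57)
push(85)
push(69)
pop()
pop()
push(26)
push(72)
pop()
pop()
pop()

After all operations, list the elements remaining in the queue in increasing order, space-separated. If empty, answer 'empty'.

push(57): heap contents = [57]
push(85): heap contents = [57, 85]
push(69): heap contents = [57, 69, 85]
pop() → 57: heap contents = [69, 85]
pop() → 69: heap contents = [85]
push(26): heap contents = [26, 85]
push(72): heap contents = [26, 72, 85]
pop() → 26: heap contents = [72, 85]
pop() → 72: heap contents = [85]
pop() → 85: heap contents = []

Answer: empty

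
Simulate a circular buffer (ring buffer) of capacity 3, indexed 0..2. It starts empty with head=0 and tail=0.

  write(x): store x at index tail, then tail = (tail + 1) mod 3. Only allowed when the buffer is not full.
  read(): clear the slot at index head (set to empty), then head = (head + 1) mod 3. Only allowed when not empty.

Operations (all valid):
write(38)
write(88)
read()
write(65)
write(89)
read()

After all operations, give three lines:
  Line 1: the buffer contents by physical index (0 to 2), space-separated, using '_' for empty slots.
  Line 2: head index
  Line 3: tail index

Answer: 89 _ 65
2
1

Derivation:
write(38): buf=[38 _ _], head=0, tail=1, size=1
write(88): buf=[38 88 _], head=0, tail=2, size=2
read(): buf=[_ 88 _], head=1, tail=2, size=1
write(65): buf=[_ 88 65], head=1, tail=0, size=2
write(89): buf=[89 88 65], head=1, tail=1, size=3
read(): buf=[89 _ 65], head=2, tail=1, size=2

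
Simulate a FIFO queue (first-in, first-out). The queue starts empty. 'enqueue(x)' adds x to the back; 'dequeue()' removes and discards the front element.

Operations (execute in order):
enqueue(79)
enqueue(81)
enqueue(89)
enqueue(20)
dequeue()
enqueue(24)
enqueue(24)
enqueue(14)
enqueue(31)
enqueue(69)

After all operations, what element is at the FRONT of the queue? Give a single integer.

enqueue(79): queue = [79]
enqueue(81): queue = [79, 81]
enqueue(89): queue = [79, 81, 89]
enqueue(20): queue = [79, 81, 89, 20]
dequeue(): queue = [81, 89, 20]
enqueue(24): queue = [81, 89, 20, 24]
enqueue(24): queue = [81, 89, 20, 24, 24]
enqueue(14): queue = [81, 89, 20, 24, 24, 14]
enqueue(31): queue = [81, 89, 20, 24, 24, 14, 31]
enqueue(69): queue = [81, 89, 20, 24, 24, 14, 31, 69]

Answer: 81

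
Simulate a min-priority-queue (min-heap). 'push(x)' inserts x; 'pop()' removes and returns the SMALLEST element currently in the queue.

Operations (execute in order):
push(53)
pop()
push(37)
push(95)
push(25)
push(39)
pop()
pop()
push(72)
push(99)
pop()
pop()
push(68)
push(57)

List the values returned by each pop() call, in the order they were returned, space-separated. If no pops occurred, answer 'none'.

Answer: 53 25 37 39 72

Derivation:
push(53): heap contents = [53]
pop() → 53: heap contents = []
push(37): heap contents = [37]
push(95): heap contents = [37, 95]
push(25): heap contents = [25, 37, 95]
push(39): heap contents = [25, 37, 39, 95]
pop() → 25: heap contents = [37, 39, 95]
pop() → 37: heap contents = [39, 95]
push(72): heap contents = [39, 72, 95]
push(99): heap contents = [39, 72, 95, 99]
pop() → 39: heap contents = [72, 95, 99]
pop() → 72: heap contents = [95, 99]
push(68): heap contents = [68, 95, 99]
push(57): heap contents = [57, 68, 95, 99]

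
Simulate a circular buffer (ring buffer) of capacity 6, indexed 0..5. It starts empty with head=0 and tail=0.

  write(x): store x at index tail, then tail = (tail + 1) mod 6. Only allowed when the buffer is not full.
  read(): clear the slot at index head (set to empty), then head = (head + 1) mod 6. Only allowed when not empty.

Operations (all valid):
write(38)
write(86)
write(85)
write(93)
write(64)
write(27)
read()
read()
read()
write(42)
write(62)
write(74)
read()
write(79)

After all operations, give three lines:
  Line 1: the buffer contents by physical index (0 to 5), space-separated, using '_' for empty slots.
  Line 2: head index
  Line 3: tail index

write(38): buf=[38 _ _ _ _ _], head=0, tail=1, size=1
write(86): buf=[38 86 _ _ _ _], head=0, tail=2, size=2
write(85): buf=[38 86 85 _ _ _], head=0, tail=3, size=3
write(93): buf=[38 86 85 93 _ _], head=0, tail=4, size=4
write(64): buf=[38 86 85 93 64 _], head=0, tail=5, size=5
write(27): buf=[38 86 85 93 64 27], head=0, tail=0, size=6
read(): buf=[_ 86 85 93 64 27], head=1, tail=0, size=5
read(): buf=[_ _ 85 93 64 27], head=2, tail=0, size=4
read(): buf=[_ _ _ 93 64 27], head=3, tail=0, size=3
write(42): buf=[42 _ _ 93 64 27], head=3, tail=1, size=4
write(62): buf=[42 62 _ 93 64 27], head=3, tail=2, size=5
write(74): buf=[42 62 74 93 64 27], head=3, tail=3, size=6
read(): buf=[42 62 74 _ 64 27], head=4, tail=3, size=5
write(79): buf=[42 62 74 79 64 27], head=4, tail=4, size=6

Answer: 42 62 74 79 64 27
4
4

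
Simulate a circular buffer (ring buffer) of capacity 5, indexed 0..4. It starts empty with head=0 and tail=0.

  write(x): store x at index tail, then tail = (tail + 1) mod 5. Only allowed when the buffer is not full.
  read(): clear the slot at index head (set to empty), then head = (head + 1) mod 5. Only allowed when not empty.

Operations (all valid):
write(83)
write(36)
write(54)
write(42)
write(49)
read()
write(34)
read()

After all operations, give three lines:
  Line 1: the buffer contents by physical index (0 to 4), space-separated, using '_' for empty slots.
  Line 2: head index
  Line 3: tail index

Answer: 34 _ 54 42 49
2
1

Derivation:
write(83): buf=[83 _ _ _ _], head=0, tail=1, size=1
write(36): buf=[83 36 _ _ _], head=0, tail=2, size=2
write(54): buf=[83 36 54 _ _], head=0, tail=3, size=3
write(42): buf=[83 36 54 42 _], head=0, tail=4, size=4
write(49): buf=[83 36 54 42 49], head=0, tail=0, size=5
read(): buf=[_ 36 54 42 49], head=1, tail=0, size=4
write(34): buf=[34 36 54 42 49], head=1, tail=1, size=5
read(): buf=[34 _ 54 42 49], head=2, tail=1, size=4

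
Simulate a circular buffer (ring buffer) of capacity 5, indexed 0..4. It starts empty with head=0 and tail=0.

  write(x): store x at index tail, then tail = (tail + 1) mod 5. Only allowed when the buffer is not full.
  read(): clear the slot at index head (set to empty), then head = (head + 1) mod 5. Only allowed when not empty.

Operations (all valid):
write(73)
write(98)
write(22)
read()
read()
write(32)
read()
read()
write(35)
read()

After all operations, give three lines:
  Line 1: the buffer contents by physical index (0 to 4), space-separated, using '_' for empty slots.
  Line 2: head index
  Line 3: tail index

Answer: _ _ _ _ _
0
0

Derivation:
write(73): buf=[73 _ _ _ _], head=0, tail=1, size=1
write(98): buf=[73 98 _ _ _], head=0, tail=2, size=2
write(22): buf=[73 98 22 _ _], head=0, tail=3, size=3
read(): buf=[_ 98 22 _ _], head=1, tail=3, size=2
read(): buf=[_ _ 22 _ _], head=2, tail=3, size=1
write(32): buf=[_ _ 22 32 _], head=2, tail=4, size=2
read(): buf=[_ _ _ 32 _], head=3, tail=4, size=1
read(): buf=[_ _ _ _ _], head=4, tail=4, size=0
write(35): buf=[_ _ _ _ 35], head=4, tail=0, size=1
read(): buf=[_ _ _ _ _], head=0, tail=0, size=0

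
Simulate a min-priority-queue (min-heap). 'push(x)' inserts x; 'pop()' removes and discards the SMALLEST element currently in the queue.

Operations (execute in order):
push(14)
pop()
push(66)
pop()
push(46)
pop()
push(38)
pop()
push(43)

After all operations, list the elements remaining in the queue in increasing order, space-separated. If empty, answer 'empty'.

push(14): heap contents = [14]
pop() → 14: heap contents = []
push(66): heap contents = [66]
pop() → 66: heap contents = []
push(46): heap contents = [46]
pop() → 46: heap contents = []
push(38): heap contents = [38]
pop() → 38: heap contents = []
push(43): heap contents = [43]

Answer: 43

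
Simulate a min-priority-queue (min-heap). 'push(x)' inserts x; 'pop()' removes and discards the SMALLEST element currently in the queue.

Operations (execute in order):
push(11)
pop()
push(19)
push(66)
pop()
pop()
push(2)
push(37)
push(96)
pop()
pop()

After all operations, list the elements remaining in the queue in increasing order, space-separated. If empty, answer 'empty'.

Answer: 96

Derivation:
push(11): heap contents = [11]
pop() → 11: heap contents = []
push(19): heap contents = [19]
push(66): heap contents = [19, 66]
pop() → 19: heap contents = [66]
pop() → 66: heap contents = []
push(2): heap contents = [2]
push(37): heap contents = [2, 37]
push(96): heap contents = [2, 37, 96]
pop() → 2: heap contents = [37, 96]
pop() → 37: heap contents = [96]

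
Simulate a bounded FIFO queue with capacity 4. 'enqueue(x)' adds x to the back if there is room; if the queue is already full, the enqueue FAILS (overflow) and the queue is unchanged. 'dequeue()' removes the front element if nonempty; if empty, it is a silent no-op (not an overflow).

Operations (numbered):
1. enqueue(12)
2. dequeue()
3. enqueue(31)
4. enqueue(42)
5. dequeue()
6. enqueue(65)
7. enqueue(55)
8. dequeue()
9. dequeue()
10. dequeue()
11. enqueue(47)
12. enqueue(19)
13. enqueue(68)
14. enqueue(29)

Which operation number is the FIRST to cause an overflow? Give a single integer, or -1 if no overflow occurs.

Answer: -1

Derivation:
1. enqueue(12): size=1
2. dequeue(): size=0
3. enqueue(31): size=1
4. enqueue(42): size=2
5. dequeue(): size=1
6. enqueue(65): size=2
7. enqueue(55): size=3
8. dequeue(): size=2
9. dequeue(): size=1
10. dequeue(): size=0
11. enqueue(47): size=1
12. enqueue(19): size=2
13. enqueue(68): size=3
14. enqueue(29): size=4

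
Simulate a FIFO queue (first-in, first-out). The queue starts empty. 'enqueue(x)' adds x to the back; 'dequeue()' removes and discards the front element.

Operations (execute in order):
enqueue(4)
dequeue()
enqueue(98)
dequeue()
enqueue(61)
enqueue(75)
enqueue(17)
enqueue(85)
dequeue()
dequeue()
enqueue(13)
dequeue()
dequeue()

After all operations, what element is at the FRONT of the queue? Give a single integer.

enqueue(4): queue = [4]
dequeue(): queue = []
enqueue(98): queue = [98]
dequeue(): queue = []
enqueue(61): queue = [61]
enqueue(75): queue = [61, 75]
enqueue(17): queue = [61, 75, 17]
enqueue(85): queue = [61, 75, 17, 85]
dequeue(): queue = [75, 17, 85]
dequeue(): queue = [17, 85]
enqueue(13): queue = [17, 85, 13]
dequeue(): queue = [85, 13]
dequeue(): queue = [13]

Answer: 13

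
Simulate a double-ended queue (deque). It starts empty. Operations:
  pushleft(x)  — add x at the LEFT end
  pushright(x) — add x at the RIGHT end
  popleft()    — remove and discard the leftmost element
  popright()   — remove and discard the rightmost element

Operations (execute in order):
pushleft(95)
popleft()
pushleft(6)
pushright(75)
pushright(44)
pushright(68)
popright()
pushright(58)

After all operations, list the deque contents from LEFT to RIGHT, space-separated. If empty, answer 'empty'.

pushleft(95): [95]
popleft(): []
pushleft(6): [6]
pushright(75): [6, 75]
pushright(44): [6, 75, 44]
pushright(68): [6, 75, 44, 68]
popright(): [6, 75, 44]
pushright(58): [6, 75, 44, 58]

Answer: 6 75 44 58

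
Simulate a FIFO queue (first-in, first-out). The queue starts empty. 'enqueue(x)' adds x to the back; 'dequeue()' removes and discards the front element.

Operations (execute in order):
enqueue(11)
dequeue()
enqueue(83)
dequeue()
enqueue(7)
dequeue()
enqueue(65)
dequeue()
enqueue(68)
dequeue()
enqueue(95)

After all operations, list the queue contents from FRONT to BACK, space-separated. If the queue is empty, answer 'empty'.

enqueue(11): [11]
dequeue(): []
enqueue(83): [83]
dequeue(): []
enqueue(7): [7]
dequeue(): []
enqueue(65): [65]
dequeue(): []
enqueue(68): [68]
dequeue(): []
enqueue(95): [95]

Answer: 95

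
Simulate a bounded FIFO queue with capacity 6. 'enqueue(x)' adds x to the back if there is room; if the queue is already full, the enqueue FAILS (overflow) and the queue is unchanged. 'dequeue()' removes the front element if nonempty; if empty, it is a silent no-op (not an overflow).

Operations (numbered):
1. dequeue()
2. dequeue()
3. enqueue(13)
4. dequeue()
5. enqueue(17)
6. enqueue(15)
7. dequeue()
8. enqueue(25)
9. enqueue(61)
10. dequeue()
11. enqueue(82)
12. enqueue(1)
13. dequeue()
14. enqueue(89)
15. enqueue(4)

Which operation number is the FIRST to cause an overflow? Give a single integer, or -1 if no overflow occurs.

1. dequeue(): empty, no-op, size=0
2. dequeue(): empty, no-op, size=0
3. enqueue(13): size=1
4. dequeue(): size=0
5. enqueue(17): size=1
6. enqueue(15): size=2
7. dequeue(): size=1
8. enqueue(25): size=2
9. enqueue(61): size=3
10. dequeue(): size=2
11. enqueue(82): size=3
12. enqueue(1): size=4
13. dequeue(): size=3
14. enqueue(89): size=4
15. enqueue(4): size=5

Answer: -1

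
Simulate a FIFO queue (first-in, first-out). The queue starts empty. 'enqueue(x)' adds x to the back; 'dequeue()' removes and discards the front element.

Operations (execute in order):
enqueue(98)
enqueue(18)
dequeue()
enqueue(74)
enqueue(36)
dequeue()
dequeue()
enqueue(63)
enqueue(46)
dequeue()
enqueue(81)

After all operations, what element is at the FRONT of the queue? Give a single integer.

Answer: 63

Derivation:
enqueue(98): queue = [98]
enqueue(18): queue = [98, 18]
dequeue(): queue = [18]
enqueue(74): queue = [18, 74]
enqueue(36): queue = [18, 74, 36]
dequeue(): queue = [74, 36]
dequeue(): queue = [36]
enqueue(63): queue = [36, 63]
enqueue(46): queue = [36, 63, 46]
dequeue(): queue = [63, 46]
enqueue(81): queue = [63, 46, 81]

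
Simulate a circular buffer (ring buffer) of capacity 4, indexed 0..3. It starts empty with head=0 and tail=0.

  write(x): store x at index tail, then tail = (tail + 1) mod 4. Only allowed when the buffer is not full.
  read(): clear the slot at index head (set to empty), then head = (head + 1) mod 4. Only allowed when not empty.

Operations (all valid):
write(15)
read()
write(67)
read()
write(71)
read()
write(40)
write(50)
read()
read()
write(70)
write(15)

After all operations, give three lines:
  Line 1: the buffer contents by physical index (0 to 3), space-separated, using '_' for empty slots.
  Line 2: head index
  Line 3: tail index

write(15): buf=[15 _ _ _], head=0, tail=1, size=1
read(): buf=[_ _ _ _], head=1, tail=1, size=0
write(67): buf=[_ 67 _ _], head=1, tail=2, size=1
read(): buf=[_ _ _ _], head=2, tail=2, size=0
write(71): buf=[_ _ 71 _], head=2, tail=3, size=1
read(): buf=[_ _ _ _], head=3, tail=3, size=0
write(40): buf=[_ _ _ 40], head=3, tail=0, size=1
write(50): buf=[50 _ _ 40], head=3, tail=1, size=2
read(): buf=[50 _ _ _], head=0, tail=1, size=1
read(): buf=[_ _ _ _], head=1, tail=1, size=0
write(70): buf=[_ 70 _ _], head=1, tail=2, size=1
write(15): buf=[_ 70 15 _], head=1, tail=3, size=2

Answer: _ 70 15 _
1
3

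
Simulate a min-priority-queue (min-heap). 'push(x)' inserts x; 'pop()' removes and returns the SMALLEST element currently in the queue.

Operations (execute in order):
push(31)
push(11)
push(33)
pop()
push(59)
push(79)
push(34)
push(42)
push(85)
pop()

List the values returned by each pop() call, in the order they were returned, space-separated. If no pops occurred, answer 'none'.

Answer: 11 31

Derivation:
push(31): heap contents = [31]
push(11): heap contents = [11, 31]
push(33): heap contents = [11, 31, 33]
pop() → 11: heap contents = [31, 33]
push(59): heap contents = [31, 33, 59]
push(79): heap contents = [31, 33, 59, 79]
push(34): heap contents = [31, 33, 34, 59, 79]
push(42): heap contents = [31, 33, 34, 42, 59, 79]
push(85): heap contents = [31, 33, 34, 42, 59, 79, 85]
pop() → 31: heap contents = [33, 34, 42, 59, 79, 85]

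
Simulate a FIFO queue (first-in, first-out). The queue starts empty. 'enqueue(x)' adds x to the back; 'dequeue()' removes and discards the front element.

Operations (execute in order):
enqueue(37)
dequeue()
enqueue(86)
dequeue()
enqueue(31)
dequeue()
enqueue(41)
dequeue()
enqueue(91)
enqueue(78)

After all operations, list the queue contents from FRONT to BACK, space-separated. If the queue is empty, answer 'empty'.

Answer: 91 78

Derivation:
enqueue(37): [37]
dequeue(): []
enqueue(86): [86]
dequeue(): []
enqueue(31): [31]
dequeue(): []
enqueue(41): [41]
dequeue(): []
enqueue(91): [91]
enqueue(78): [91, 78]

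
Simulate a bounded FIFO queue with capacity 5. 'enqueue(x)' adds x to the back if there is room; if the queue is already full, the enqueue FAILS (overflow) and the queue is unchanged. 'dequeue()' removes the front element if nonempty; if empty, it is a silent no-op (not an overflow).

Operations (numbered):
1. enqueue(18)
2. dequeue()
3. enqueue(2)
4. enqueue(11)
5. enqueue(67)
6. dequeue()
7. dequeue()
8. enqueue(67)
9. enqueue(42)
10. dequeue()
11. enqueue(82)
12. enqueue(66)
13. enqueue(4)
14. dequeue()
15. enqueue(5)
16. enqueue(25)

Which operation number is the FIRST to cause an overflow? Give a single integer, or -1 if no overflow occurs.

1. enqueue(18): size=1
2. dequeue(): size=0
3. enqueue(2): size=1
4. enqueue(11): size=2
5. enqueue(67): size=3
6. dequeue(): size=2
7. dequeue(): size=1
8. enqueue(67): size=2
9. enqueue(42): size=3
10. dequeue(): size=2
11. enqueue(82): size=3
12. enqueue(66): size=4
13. enqueue(4): size=5
14. dequeue(): size=4
15. enqueue(5): size=5
16. enqueue(25): size=5=cap → OVERFLOW (fail)

Answer: 16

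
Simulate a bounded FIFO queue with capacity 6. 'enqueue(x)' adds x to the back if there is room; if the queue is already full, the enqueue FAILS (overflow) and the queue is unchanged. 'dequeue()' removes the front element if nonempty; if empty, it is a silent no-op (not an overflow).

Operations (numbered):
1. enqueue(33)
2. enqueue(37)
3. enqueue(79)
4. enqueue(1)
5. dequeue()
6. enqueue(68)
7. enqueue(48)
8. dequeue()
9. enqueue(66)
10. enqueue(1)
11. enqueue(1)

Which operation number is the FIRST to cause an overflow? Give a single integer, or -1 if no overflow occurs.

1. enqueue(33): size=1
2. enqueue(37): size=2
3. enqueue(79): size=3
4. enqueue(1): size=4
5. dequeue(): size=3
6. enqueue(68): size=4
7. enqueue(48): size=5
8. dequeue(): size=4
9. enqueue(66): size=5
10. enqueue(1): size=6
11. enqueue(1): size=6=cap → OVERFLOW (fail)

Answer: 11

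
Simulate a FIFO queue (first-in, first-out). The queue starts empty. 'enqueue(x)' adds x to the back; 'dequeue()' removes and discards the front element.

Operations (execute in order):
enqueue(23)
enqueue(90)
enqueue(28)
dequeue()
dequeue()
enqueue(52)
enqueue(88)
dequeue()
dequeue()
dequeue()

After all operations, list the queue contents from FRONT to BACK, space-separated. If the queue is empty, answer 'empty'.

Answer: empty

Derivation:
enqueue(23): [23]
enqueue(90): [23, 90]
enqueue(28): [23, 90, 28]
dequeue(): [90, 28]
dequeue(): [28]
enqueue(52): [28, 52]
enqueue(88): [28, 52, 88]
dequeue(): [52, 88]
dequeue(): [88]
dequeue(): []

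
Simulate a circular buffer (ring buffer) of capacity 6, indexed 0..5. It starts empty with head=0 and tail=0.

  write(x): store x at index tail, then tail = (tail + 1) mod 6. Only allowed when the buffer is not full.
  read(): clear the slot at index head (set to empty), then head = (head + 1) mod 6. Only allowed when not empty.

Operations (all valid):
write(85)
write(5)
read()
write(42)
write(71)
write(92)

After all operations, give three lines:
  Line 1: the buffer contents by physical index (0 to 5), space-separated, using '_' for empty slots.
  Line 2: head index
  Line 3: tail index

Answer: _ 5 42 71 92 _
1
5

Derivation:
write(85): buf=[85 _ _ _ _ _], head=0, tail=1, size=1
write(5): buf=[85 5 _ _ _ _], head=0, tail=2, size=2
read(): buf=[_ 5 _ _ _ _], head=1, tail=2, size=1
write(42): buf=[_ 5 42 _ _ _], head=1, tail=3, size=2
write(71): buf=[_ 5 42 71 _ _], head=1, tail=4, size=3
write(92): buf=[_ 5 42 71 92 _], head=1, tail=5, size=4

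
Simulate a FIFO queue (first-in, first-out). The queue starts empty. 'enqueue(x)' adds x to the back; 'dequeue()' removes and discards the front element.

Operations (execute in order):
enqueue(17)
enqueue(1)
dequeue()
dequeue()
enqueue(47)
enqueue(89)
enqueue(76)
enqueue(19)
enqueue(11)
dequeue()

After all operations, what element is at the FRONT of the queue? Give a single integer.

enqueue(17): queue = [17]
enqueue(1): queue = [17, 1]
dequeue(): queue = [1]
dequeue(): queue = []
enqueue(47): queue = [47]
enqueue(89): queue = [47, 89]
enqueue(76): queue = [47, 89, 76]
enqueue(19): queue = [47, 89, 76, 19]
enqueue(11): queue = [47, 89, 76, 19, 11]
dequeue(): queue = [89, 76, 19, 11]

Answer: 89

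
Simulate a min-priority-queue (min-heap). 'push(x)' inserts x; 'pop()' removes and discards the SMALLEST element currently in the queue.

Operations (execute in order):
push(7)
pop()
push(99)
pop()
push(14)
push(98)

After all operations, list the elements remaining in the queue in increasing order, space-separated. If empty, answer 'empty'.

push(7): heap contents = [7]
pop() → 7: heap contents = []
push(99): heap contents = [99]
pop() → 99: heap contents = []
push(14): heap contents = [14]
push(98): heap contents = [14, 98]

Answer: 14 98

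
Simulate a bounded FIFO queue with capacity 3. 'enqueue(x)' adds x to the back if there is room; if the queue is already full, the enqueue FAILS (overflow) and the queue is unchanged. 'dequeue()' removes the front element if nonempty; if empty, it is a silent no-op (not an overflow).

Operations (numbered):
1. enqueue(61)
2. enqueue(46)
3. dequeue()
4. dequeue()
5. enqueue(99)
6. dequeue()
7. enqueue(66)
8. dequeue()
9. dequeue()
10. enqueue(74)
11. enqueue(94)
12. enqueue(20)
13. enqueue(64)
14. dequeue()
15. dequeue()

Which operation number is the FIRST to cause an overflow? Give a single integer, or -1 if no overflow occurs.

Answer: 13

Derivation:
1. enqueue(61): size=1
2. enqueue(46): size=2
3. dequeue(): size=1
4. dequeue(): size=0
5. enqueue(99): size=1
6. dequeue(): size=0
7. enqueue(66): size=1
8. dequeue(): size=0
9. dequeue(): empty, no-op, size=0
10. enqueue(74): size=1
11. enqueue(94): size=2
12. enqueue(20): size=3
13. enqueue(64): size=3=cap → OVERFLOW (fail)
14. dequeue(): size=2
15. dequeue(): size=1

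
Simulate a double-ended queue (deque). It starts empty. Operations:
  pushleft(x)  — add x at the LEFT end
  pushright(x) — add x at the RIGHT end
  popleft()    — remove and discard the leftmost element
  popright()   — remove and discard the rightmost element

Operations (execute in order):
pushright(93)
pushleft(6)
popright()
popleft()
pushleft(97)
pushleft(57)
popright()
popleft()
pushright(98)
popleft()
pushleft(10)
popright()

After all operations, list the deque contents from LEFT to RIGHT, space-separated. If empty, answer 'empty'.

Answer: empty

Derivation:
pushright(93): [93]
pushleft(6): [6, 93]
popright(): [6]
popleft(): []
pushleft(97): [97]
pushleft(57): [57, 97]
popright(): [57]
popleft(): []
pushright(98): [98]
popleft(): []
pushleft(10): [10]
popright(): []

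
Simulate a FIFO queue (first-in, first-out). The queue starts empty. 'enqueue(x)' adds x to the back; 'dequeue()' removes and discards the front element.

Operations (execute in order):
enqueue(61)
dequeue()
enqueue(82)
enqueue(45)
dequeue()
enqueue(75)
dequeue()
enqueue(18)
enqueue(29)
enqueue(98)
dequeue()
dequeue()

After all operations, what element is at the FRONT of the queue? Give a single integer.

Answer: 29

Derivation:
enqueue(61): queue = [61]
dequeue(): queue = []
enqueue(82): queue = [82]
enqueue(45): queue = [82, 45]
dequeue(): queue = [45]
enqueue(75): queue = [45, 75]
dequeue(): queue = [75]
enqueue(18): queue = [75, 18]
enqueue(29): queue = [75, 18, 29]
enqueue(98): queue = [75, 18, 29, 98]
dequeue(): queue = [18, 29, 98]
dequeue(): queue = [29, 98]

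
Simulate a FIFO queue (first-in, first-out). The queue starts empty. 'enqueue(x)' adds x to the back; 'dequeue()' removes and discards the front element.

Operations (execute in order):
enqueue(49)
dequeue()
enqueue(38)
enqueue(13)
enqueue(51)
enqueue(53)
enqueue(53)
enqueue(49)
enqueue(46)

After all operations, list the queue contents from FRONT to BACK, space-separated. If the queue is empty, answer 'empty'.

enqueue(49): [49]
dequeue(): []
enqueue(38): [38]
enqueue(13): [38, 13]
enqueue(51): [38, 13, 51]
enqueue(53): [38, 13, 51, 53]
enqueue(53): [38, 13, 51, 53, 53]
enqueue(49): [38, 13, 51, 53, 53, 49]
enqueue(46): [38, 13, 51, 53, 53, 49, 46]

Answer: 38 13 51 53 53 49 46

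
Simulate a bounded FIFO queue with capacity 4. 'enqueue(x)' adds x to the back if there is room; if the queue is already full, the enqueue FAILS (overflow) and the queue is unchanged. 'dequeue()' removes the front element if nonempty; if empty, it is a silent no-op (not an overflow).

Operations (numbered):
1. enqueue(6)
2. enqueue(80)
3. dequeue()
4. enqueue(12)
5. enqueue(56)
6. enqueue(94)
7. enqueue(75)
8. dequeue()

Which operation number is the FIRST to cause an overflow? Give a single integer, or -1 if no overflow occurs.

Answer: 7

Derivation:
1. enqueue(6): size=1
2. enqueue(80): size=2
3. dequeue(): size=1
4. enqueue(12): size=2
5. enqueue(56): size=3
6. enqueue(94): size=4
7. enqueue(75): size=4=cap → OVERFLOW (fail)
8. dequeue(): size=3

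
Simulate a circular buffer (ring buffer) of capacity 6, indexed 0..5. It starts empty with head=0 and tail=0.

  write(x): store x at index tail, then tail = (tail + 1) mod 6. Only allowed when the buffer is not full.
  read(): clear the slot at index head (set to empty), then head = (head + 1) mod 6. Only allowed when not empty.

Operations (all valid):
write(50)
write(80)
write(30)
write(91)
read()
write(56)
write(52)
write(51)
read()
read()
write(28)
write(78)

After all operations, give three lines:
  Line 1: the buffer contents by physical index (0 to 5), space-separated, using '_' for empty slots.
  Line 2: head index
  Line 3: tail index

write(50): buf=[50 _ _ _ _ _], head=0, tail=1, size=1
write(80): buf=[50 80 _ _ _ _], head=0, tail=2, size=2
write(30): buf=[50 80 30 _ _ _], head=0, tail=3, size=3
write(91): buf=[50 80 30 91 _ _], head=0, tail=4, size=4
read(): buf=[_ 80 30 91 _ _], head=1, tail=4, size=3
write(56): buf=[_ 80 30 91 56 _], head=1, tail=5, size=4
write(52): buf=[_ 80 30 91 56 52], head=1, tail=0, size=5
write(51): buf=[51 80 30 91 56 52], head=1, tail=1, size=6
read(): buf=[51 _ 30 91 56 52], head=2, tail=1, size=5
read(): buf=[51 _ _ 91 56 52], head=3, tail=1, size=4
write(28): buf=[51 28 _ 91 56 52], head=3, tail=2, size=5
write(78): buf=[51 28 78 91 56 52], head=3, tail=3, size=6

Answer: 51 28 78 91 56 52
3
3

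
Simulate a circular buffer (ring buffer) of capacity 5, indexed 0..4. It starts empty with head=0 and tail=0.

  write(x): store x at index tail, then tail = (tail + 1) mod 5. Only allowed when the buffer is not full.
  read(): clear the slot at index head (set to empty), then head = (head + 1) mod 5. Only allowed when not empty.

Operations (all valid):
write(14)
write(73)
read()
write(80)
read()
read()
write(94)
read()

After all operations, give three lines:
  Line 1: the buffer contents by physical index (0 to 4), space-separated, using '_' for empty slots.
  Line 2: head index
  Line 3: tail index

Answer: _ _ _ _ _
4
4

Derivation:
write(14): buf=[14 _ _ _ _], head=0, tail=1, size=1
write(73): buf=[14 73 _ _ _], head=0, tail=2, size=2
read(): buf=[_ 73 _ _ _], head=1, tail=2, size=1
write(80): buf=[_ 73 80 _ _], head=1, tail=3, size=2
read(): buf=[_ _ 80 _ _], head=2, tail=3, size=1
read(): buf=[_ _ _ _ _], head=3, tail=3, size=0
write(94): buf=[_ _ _ 94 _], head=3, tail=4, size=1
read(): buf=[_ _ _ _ _], head=4, tail=4, size=0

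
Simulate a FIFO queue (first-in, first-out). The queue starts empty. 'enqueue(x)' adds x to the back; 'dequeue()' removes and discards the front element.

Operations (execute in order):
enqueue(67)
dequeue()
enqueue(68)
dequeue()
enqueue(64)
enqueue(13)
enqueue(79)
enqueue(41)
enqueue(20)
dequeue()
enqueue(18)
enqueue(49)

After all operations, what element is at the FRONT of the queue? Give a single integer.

enqueue(67): queue = [67]
dequeue(): queue = []
enqueue(68): queue = [68]
dequeue(): queue = []
enqueue(64): queue = [64]
enqueue(13): queue = [64, 13]
enqueue(79): queue = [64, 13, 79]
enqueue(41): queue = [64, 13, 79, 41]
enqueue(20): queue = [64, 13, 79, 41, 20]
dequeue(): queue = [13, 79, 41, 20]
enqueue(18): queue = [13, 79, 41, 20, 18]
enqueue(49): queue = [13, 79, 41, 20, 18, 49]

Answer: 13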